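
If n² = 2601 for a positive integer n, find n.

We need n² = 2601, so n = √2601 = 51.
Check: 51² = 2601. ✓

51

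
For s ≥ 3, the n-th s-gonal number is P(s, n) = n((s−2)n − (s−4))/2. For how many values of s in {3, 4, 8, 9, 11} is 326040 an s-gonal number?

s = 3: P(3, 807) = 326028 and P(3, 808) = 326836; 326040 is not s-gonal.
s = 4: P(4, 570) = 324900 and P(4, 571) = 326041; 326040 is not s-gonal.
s = 8: P(8, 330) = 326040. ✓
s = 9: P(9, 305) = 324825 and P(9, 306) = 326961; 326040 is not s-gonal.
s = 11: P(11, 269) = 324683 and P(11, 270) = 327105; 326040 is not s-gonal.
Hits: s ∈ {8} → 1.

1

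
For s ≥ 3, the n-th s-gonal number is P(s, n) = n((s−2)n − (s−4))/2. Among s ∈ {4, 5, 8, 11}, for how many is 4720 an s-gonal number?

s = 4: P(4, 68) = 4624 and P(4, 69) = 4761; 4720 is not s-gonal.
s = 5: P(5, 56) = 4676 and P(5, 57) = 4845; 4720 is not s-gonal.
s = 8: P(8, 40) = 4720. ✓
s = 11: P(11, 32) = 4496 and P(11, 33) = 4785; 4720 is not s-gonal.
Hits: s ∈ {8} → 1.

1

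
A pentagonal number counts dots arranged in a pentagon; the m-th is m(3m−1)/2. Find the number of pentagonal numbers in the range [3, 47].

The n-th pentagonal number is n(3n−1)/2.
Smallest index with value ≥ 3: n = 2 (giving 5).
Largest index with value ≤ 47: n = 5 (giving 35).
Indices 2 through 5: 4 terms.

4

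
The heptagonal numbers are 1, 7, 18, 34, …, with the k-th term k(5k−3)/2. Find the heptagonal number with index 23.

The 23rd heptagonal number is n(5n−3)/2 with n = 23.
23·(5·23 − 3)/2 = 23·112/2 = 23·56 = 1288.

1288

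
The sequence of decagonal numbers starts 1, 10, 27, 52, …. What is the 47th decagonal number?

8695

The 47th decagonal number is n(4n−3) with n = 47.
47·(4·47 − 3) = 47·185 = 8695.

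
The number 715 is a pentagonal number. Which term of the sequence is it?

22

Set n(3n−1)/2 = 715, giving 3n² − n − 1430 = 0.
The discriminant is 1 + 24·715 = 17161, and √17161 = 131.
So n = (1 + 131) / 6 = 132/6 = 22.
Check: 22·(3·22 − 1)/2 = 715. ✓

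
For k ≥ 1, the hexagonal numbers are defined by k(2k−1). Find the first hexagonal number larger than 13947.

14028

Solve n(2n−1) > 13947 for integer n.
The largest n with value ≤ 13947 is 83 (since 13695 ≤ 13947 < 14028), so the first above is n = 84, value 14028.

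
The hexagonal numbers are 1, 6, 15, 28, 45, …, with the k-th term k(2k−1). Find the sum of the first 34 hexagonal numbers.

Σ i(2i−1) = 2Σi² − Σi over i = 1..34.
Σi = 595 and Σi² = 13685.
2·13685 − 1·595 = 26775.

26775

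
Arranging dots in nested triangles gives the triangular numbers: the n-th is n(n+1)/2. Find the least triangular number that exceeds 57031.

57291

Solve n(n+1)/2 > 57031 for integer n.
The largest n with value ≤ 57031 is 337 (since 56953 ≤ 57031 < 57291), so the first above is n = 338, value 57291.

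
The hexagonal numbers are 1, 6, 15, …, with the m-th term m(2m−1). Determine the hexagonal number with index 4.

28

4·(2·4 − 1) = 4·7 = 28.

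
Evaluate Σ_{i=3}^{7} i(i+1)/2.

Σ i(i+1)/2 = (Σi² + Σi) / 2 over i = 3..7.
Σi = 28 − 3 = 25 and Σi² = 140 − 5 = 135.
(1·135 + 1·25) / 2 = 160/2 = 80.

80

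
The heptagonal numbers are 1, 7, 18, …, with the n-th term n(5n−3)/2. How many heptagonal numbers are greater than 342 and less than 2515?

20

The n-th heptagonal number is n(5n−3)/2.
Smallest index with value > 342: n = 13 (giving 403).
Largest index with value < 2515: n = 32 (giving 2512).
Indices 13 through 32: 20 terms.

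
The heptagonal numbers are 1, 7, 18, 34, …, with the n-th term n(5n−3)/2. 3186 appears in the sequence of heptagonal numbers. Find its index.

36

Set n(5n−3)/2 = 3186, giving 5n² − 3n − 6372 = 0.
The discriminant is 9 + 40·3186 = 127449, and √127449 = 357.
So n = (3 + 357) / 10 = 360/10 = 36.
Check: 36·(5·36 − 3)/2 = 3186. ✓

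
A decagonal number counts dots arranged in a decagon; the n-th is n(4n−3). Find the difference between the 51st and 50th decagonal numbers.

401

Consecutive decagonal numbers differ by 8n − 7: here 8·51 − 7 = 401.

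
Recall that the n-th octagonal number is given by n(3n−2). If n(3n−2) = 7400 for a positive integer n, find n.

Set n(3n−2) = 7400, giving 3n² − 2n − 7400 = 0.
The discriminant is 4 + 12·7400 = 88804, and √88804 = 298.
So n = (2 + 298) / 6 = 300/6 = 50.
Check: 50·(3·50 − 2) = 7400. ✓

50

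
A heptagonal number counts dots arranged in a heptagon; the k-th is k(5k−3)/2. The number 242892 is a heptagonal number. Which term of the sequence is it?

312

Set n(5n−3)/2 = 242892, giving 5n² − 3n − 485784 = 0.
The discriminant is 9 + 40·242892 = 9715689, and √9715689 = 3117.
So n = (3 + 3117) / 10 = 3120/10 = 312.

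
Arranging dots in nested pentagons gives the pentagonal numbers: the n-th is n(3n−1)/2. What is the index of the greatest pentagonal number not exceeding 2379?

Solve n(3n−1)/2 ≤ 2379 for integer n.
n = 39 gives 2262 ≤ 2379, while n = 40 gives 2380 > 2379; so the answer is index 39.

39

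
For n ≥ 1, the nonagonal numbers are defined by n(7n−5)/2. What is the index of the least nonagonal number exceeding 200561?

Solve n(7n−5)/2 > 200561 for integer n.
The largest n with value ≤ 200561 is 239 (since 199326 ≤ 200561 < 201000), so the first above is n = 240, value 201000.

240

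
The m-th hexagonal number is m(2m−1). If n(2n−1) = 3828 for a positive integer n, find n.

44

Set n(2n−1) = 3828, giving 2n² − n − 3828 = 0.
The discriminant is 1 + 8·3828 = 30625, and √30625 = 175.
So n = (1 + 175) / 4 = 176/4 = 44.
Check: 44·(2·44 − 1) = 3828. ✓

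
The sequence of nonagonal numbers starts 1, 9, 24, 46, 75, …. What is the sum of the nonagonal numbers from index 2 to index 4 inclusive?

Σ i(7i−5)/2 = (7Σi² − 5Σi) / 2 over i = 2..4.
Σi = 10 − 1 = 9 and Σi² = 30 − 1 = 29.
(7·29 − 5·9) / 2 = 158/2 = 79.

79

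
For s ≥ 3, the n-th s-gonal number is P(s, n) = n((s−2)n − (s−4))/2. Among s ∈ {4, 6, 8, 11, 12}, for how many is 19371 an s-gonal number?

s = 4: P(4, 139) = 19321 and P(4, 140) = 19600; 19371 is not s-gonal.
s = 6: P(6, 98) = 19110 and P(6, 99) = 19503; 19371 is not s-gonal.
s = 8: P(8, 80) = 19040 and P(8, 81) = 19521; 19371 is not s-gonal.
s = 11: P(11, 66) = 19371. ✓
s = 12: P(12, 62) = 18972 and P(12, 63) = 19593; 19371 is not s-gonal.
Hits: s ∈ {11} → 1.

1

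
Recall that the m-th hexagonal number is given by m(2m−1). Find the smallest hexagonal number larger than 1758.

1770

Solve n(2n−1) > 1758 for integer n.
The largest n with value ≤ 1758 is 29 (since 1653 ≤ 1758 < 1770), so the first above is n = 30, value 1770.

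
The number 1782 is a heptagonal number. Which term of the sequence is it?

Set n(5n−3)/2 = 1782, giving 5n² − 3n − 3564 = 0.
The discriminant is 9 + 40·1782 = 71289, and √71289 = 267.
So n = (3 + 267) / 10 = 270/10 = 27.

27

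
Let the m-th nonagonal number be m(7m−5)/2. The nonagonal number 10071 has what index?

Set n(7n−5)/2 = 10071, giving 7n² − 5n − 20142 = 0.
The discriminant is 25 + 56·10071 = 564001, and √564001 = 751.
So n = (5 + 751) / 14 = 756/14 = 54.
Check: 54·(7·54 − 5)/2 = 10071. ✓

54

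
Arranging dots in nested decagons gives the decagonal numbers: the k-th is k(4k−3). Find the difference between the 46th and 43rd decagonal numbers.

46·(4·46 − 3) = 8326 and 43·(4·43 − 3) = 7267.
Difference: 8326 − 7267 = 1059.

1059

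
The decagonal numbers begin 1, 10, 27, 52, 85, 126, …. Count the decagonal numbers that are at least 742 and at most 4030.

The n-th decagonal number is n(4n−3).
Smallest index with value ≥ 742: n = 14 (giving 742).
Largest index with value ≤ 4030: n = 32 (giving 4000).
Indices 14 through 32: 19 terms.

19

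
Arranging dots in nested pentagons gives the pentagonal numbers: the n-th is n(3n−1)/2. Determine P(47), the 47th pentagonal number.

The 47th pentagonal number is n(3n−1)/2 with n = 47.
47·(3·47 − 1)/2 = 47·140/2 = 47·70 = 3290.

3290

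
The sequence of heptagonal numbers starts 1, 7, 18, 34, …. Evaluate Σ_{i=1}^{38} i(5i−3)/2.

Σ i(5i−3)/2 = (5Σi² − 3Σi) / 2 over i = 1..38.
Σi = 741 and Σi² = 19019.
(5·19019 − 3·741) / 2 = 92872/2 = 46436.

46436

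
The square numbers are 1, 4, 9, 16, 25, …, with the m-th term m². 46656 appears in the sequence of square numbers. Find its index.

216

We need n² = 46656, so n = √46656 = 216.
Check: 216² = 46656. ✓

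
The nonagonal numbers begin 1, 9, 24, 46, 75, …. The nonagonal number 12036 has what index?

59

Set n(7n−5)/2 = 12036, giving 7n² − 5n − 24072 = 0.
So n = (5 + 821) / 14 = 826/14 = 59.
Check: 59·(7·59 − 5)/2 = 12036. ✓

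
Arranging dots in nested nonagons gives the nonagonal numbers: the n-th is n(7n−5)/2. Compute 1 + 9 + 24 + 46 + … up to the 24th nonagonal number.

Σ i(7i−5)/2 = (7Σi² − 5Σi) / 2 over i = 1..24.
Σi = 300 and Σi² = 4900.
(7·4900 − 5·300) / 2 = 32800/2 = 16400.

16400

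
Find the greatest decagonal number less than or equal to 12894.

12825

Solve n(4n−3) ≤ 12894 for integer n.
n = 57 gives 12825 ≤ 12894, while n = 58 gives 13282 > 12894; so the answer is 12825.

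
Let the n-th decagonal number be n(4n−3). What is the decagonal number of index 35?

4795

35·(4·35 − 3) = 35·137 = 4795.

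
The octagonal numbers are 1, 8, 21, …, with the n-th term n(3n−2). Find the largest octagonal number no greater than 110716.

110208

Solve n(3n−2) ≤ 110716 for integer n.
n = 192 gives 110208 ≤ 110716, while n = 193 gives 111361 > 110716; so the answer is 110208.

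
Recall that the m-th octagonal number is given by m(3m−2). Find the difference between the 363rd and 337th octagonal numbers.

54548

363·(3·363 − 2) = 394581 and 337·(3·337 − 2) = 340033.
Difference: 394581 − 340033 = 54548.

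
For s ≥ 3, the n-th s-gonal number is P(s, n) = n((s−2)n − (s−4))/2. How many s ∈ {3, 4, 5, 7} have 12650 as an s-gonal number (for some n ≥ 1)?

1

s = 3: P(3, 158) = 12561 and P(3, 159) = 12720; 12650 is not s-gonal.
s = 4: P(4, 112) = 12544 and P(4, 113) = 12769; 12650 is not s-gonal.
s = 5: P(5, 92) = 12650. ✓
s = 7: P(7, 71) = 12496 and P(7, 72) = 12852; 12650 is not s-gonal.
Hits: s ∈ {5} → 1.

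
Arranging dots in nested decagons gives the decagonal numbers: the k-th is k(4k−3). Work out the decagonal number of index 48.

9072

48·(4·48 − 3) = 48·189 = 9072.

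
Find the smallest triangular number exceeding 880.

903

Solve n(n+1)/2 > 880 for integer n.
The largest n with value ≤ 880 is 41 (since 861 ≤ 880 < 903), so the first above is n = 42, value 903.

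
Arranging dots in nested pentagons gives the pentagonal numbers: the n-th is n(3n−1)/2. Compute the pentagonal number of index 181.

49051

The 181st pentagonal number is n(3n−1)/2 with n = 181.
181·(3·181 − 1)/2 = 181·542/2 = 181·271 = 49051.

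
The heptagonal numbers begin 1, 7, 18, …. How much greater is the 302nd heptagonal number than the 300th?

302·(5·302 − 3)/2 = 227557 and 300·(5·300 − 3)/2 = 224550.
Difference: 227557 − 224550 = 3007.

3007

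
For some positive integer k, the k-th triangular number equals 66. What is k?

11

Set n(n+1)/2 = 66, giving n² + n − 132 = 0.
So n = (-1 + 23) / 2 = 22/2 = 11.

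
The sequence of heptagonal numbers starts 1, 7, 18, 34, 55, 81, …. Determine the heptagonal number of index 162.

65367

The 162nd heptagonal number is n(5n−3)/2 with n = 162.
162·(5·162 − 3)/2 = 162·807/2 = 65367.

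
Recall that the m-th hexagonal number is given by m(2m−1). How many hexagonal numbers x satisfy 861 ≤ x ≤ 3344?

21

The n-th hexagonal number is n(2n−1).
Smallest index with value ≥ 861: n = 21 (giving 861).
Largest index with value ≤ 3344: n = 41 (giving 3321).
Indices 21 through 41: 21 terms.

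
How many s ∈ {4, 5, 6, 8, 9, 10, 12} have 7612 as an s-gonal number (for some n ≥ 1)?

s = 4: P(4, 87) = 7569 and P(4, 88) = 7744; 7612 is not s-gonal.
s = 5: P(5, 71) = 7526 and P(5, 72) = 7740; 7612 is not s-gonal.
s = 6: P(6, 61) = 7381 and P(6, 62) = 7626; 7612 is not s-gonal.
s = 8: P(8, 50) = 7400 and P(8, 51) = 7701; 7612 is not s-gonal.
s = 9: P(9, 46) = 7291 and P(9, 47) = 7614; 7612 is not s-gonal.
s = 10: P(10, 44) = 7612. ✓
s = 12: P(12, 39) = 7449 and P(12, 40) = 7840; 7612 is not s-gonal.
Hits: s ∈ {10} → 1.

1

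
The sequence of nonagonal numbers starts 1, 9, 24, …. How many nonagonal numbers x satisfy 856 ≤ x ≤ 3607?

The n-th nonagonal number is n(7n−5)/2.
Smallest index with value ≥ 856: n = 16 (giving 856).
Largest index with value ≤ 3607: n = 32 (giving 3504).
Indices 16 through 32: 17 terms.

17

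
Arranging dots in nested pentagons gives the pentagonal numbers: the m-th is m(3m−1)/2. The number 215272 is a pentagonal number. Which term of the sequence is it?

Set n(3n−1)/2 = 215272, giving 3n² − n − 430544 = 0.
The discriminant is 1 + 24·215272 = 5166529, and √5166529 = 2273.
So n = (1 + 2273) / 6 = 2274/6 = 379.

379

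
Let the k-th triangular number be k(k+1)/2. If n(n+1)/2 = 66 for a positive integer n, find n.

11

Set n(n+1)/2 = 66, giving n² + n − 132 = 0.
The discriminant is 1 + 8·66 = 529, and √529 = 23.
So n = (-1 + 23) / 2 = 22/2 = 11.
Check: 11·12/2 = 66. ✓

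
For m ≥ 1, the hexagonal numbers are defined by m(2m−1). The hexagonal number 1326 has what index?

26

Set n(2n−1) = 1326, giving 2n² − n − 1326 = 0.
The discriminant is 1 + 8·1326 = 10609, and √10609 = 103.
So n = (1 + 103) / 4 = 104/4 = 26.
Check: 26·(2·26 − 1) = 1326. ✓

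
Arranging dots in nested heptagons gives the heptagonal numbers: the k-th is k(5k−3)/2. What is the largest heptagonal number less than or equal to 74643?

74563

Solve n(5n−3)/2 ≤ 74643 for integer n.
n = 173 gives 74563 ≤ 74643, while n = 174 gives 75429 > 74643; so the answer is 74563.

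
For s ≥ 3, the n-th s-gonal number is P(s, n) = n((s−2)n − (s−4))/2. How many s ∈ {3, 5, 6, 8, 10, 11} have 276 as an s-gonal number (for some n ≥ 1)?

2

s = 3: P(3, 23) = 276. ✓
s = 5: P(5, 13) = 247 and P(5, 14) = 287; 276 is not s-gonal.
s = 6: P(6, 12) = 276. ✓
s = 8: P(8, 9) = 225 and P(8, 10) = 280; 276 is not s-gonal.
s = 10: P(10, 8) = 232 and P(10, 9) = 297; 276 is not s-gonal.
s = 11: P(11, 8) = 260 and P(11, 9) = 333; 276 is not s-gonal.
Hits: s ∈ {3, 6} → 2.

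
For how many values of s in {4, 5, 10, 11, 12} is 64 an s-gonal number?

2

s = 4: P(4, 8) = 64. ✓
s = 5: P(5, 6) = 51 and P(5, 7) = 70; 64 is not s-gonal.
s = 10: P(10, 4) = 52 and P(10, 5) = 85; 64 is not s-gonal.
s = 11: P(11, 4) = 58 and P(11, 5) = 95; 64 is not s-gonal.
s = 12: P(12, 4) = 64. ✓
Hits: s ∈ {4, 12} → 2.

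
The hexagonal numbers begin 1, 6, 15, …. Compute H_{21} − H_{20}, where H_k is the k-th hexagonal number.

Consecutive hexagonal numbers differ by 4n − 3: here 4·21 − 3 = 81.

81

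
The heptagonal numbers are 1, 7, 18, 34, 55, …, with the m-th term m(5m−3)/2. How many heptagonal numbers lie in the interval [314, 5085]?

The n-th heptagonal number is n(5n−3)/2.
Smallest index with value ≥ 314: n = 12 (giving 342).
Largest index with value ≤ 5085: n = 45 (giving 4995).
Indices 12 through 45: 34 terms.

34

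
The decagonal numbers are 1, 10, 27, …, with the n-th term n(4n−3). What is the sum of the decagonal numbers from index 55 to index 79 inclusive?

Σ i(4i−3) = 4Σi² − 3Σi over i = 55..79.
Σi = 3160 − 1485 = 1675 and Σi² = 167480 − 53955 = 113525.
4·113525 − 3·1675 = 449075.

449075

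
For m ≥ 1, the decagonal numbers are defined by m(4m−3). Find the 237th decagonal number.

223965

The 237th decagonal number is n(4n−3) with n = 237.
237·(4·237 − 3) = 237·945 = 223965.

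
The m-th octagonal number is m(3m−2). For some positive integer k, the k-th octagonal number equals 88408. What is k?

Set n(3n−2) = 88408, giving 3n² − 2n − 88408 = 0.
The discriminant is 4 + 12·88408 = 1060900, and √1060900 = 1030.
So n = (2 + 1030) / 6 = 1032/6 = 172.

172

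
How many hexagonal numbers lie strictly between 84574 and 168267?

The n-th hexagonal number is n(2n−1).
Smallest index with value > 84574: n = 206 (giving 84666).
Largest index with value < 168267: n = 290 (giving 167910).
Indices 206 through 290: 85 terms.

85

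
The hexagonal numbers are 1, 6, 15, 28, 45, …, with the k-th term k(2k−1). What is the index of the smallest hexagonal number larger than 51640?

Solve n(2n−1) > 51640 for integer n.
The largest n with value ≤ 51640 is 160 (since 51040 ≤ 51640 < 51681), so the first above is n = 161, value 51681.

161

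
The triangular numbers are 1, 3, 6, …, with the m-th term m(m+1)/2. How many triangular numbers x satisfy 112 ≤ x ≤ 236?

The n-th triangular number is n(n+1)/2.
Smallest index with value ≥ 112: n = 15 (giving 120).
Largest index with value ≤ 236: n = 21 (giving 231).
Indices 15 through 21: 7 terms.

7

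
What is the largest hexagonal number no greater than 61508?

Solve n(2n−1) ≤ 61508 for integer n.
n = 175 gives 61075 ≤ 61508, while n = 176 gives 61776 > 61508; so the answer is 61075.

61075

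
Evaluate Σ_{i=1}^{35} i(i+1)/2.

7770

Σ i(i+1)/2 = (Σi² + Σi) / 2 over i = 1..35.
Σi = 630 and Σi² = 14910.
(1·14910 + 1·630) / 2 = 15540/2 = 7770.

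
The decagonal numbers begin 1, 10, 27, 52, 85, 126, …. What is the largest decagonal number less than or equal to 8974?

Solve n(4n−3) ≤ 8974 for integer n.
n = 47 gives 8695 ≤ 8974, while n = 48 gives 9072 > 8974; so the answer is 8695.

8695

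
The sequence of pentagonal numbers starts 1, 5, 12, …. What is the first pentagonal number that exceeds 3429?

Solve n(3n−1)/2 > 3429 for integer n.
The largest n with value ≤ 3429 is 47 (since 3290 ≤ 3429 < 3432), so the first above is n = 48, value 3432.

3432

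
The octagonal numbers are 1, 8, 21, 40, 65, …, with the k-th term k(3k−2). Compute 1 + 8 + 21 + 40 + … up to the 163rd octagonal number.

4343950

Σ i(3i−2) = 3Σi² − 2Σi over i = 1..163.
Σi = 13366 and Σi² = 1456894.
3·1456894 − 2·13366 = 4343950.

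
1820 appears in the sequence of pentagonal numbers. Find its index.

35

Set n(3n−1)/2 = 1820, giving 3n² − n − 3640 = 0.
So n = (1 + 209) / 6 = 210/6 = 35.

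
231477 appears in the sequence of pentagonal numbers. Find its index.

393

Set n(3n−1)/2 = 231477, giving 3n² − n − 462954 = 0.
So n = (1 + 2357) / 6 = 2358/6 = 393.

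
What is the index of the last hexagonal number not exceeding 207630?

322

Solve n(2n−1) ≤ 207630 for integer n.
n = 322 gives 207046 ≤ 207630, while n = 323 gives 208335 > 207630; so the answer is index 322.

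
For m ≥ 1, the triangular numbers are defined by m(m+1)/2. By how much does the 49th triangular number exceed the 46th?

49·50/2 = 1225 and 46·47/2 = 1081.
Difference: 1225 − 1081 = 144.

144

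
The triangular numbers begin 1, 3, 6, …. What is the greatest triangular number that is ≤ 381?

378

Solve n(n+1)/2 ≤ 381 for integer n.
n = 27 gives 378 ≤ 381, while n = 28 gives 406 > 381; so the answer is 378.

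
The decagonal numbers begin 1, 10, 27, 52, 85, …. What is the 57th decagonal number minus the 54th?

57·(4·57 − 3) = 12825 and 54·(4·54 − 3) = 11502.
Difference: 12825 − 11502 = 1323.

1323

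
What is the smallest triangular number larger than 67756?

Solve n(n+1)/2 > 67756 for integer n.
The largest n with value ≤ 67756 is 367 (since 67528 ≤ 67756 < 67896), so the first above is n = 368, value 67896.

67896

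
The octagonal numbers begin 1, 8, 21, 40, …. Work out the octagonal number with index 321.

308481

The 321st octagonal number is n(3n−2) with n = 321.
321·(3·321 − 2) = 321·961 = 308481.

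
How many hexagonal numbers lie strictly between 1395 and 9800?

The n-th hexagonal number is n(2n−1).
Smallest index with value > 1395: n = 27 (giving 1431).
Largest index with value < 9800: n = 70 (giving 9730).
Indices 27 through 70: 44 terms.

44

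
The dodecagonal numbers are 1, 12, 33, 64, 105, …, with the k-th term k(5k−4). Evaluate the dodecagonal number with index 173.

The 173rd dodecagonal number is n(5n−4) with n = 173.
173·(5·173 − 4) = 173·861 = 148953.

148953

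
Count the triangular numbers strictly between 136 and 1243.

The n-th triangular number is n(n+1)/2.
Smallest index with value > 136: n = 17 (giving 153).
Largest index with value < 1243: n = 49 (giving 1225).
Indices 17 through 49: 33 terms.

33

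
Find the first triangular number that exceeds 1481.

Solve n(n+1)/2 > 1481 for integer n.
The largest n with value ≤ 1481 is 53 (since 1431 ≤ 1481 < 1485), so the first above is n = 54, value 1485.

1485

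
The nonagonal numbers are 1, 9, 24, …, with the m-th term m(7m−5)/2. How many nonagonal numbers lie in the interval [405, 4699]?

The n-th nonagonal number is n(7n−5)/2.
Smallest index with value ≥ 405: n = 12 (giving 474).
Largest index with value ≤ 4699: n = 37 (giving 4699).
Indices 12 through 37: 26 terms.

26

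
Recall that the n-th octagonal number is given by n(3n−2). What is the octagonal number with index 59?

10325

The 59th octagonal number is n(3n−2) with n = 59.
59·(3·59 − 2) = 59·175 = 10325.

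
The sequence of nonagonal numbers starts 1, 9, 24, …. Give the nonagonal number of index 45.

6975

The 45th nonagonal number is n(7n−5)/2 with n = 45.
45·(7·45 − 5)/2 = 45·310/2 = 45·155 = 6975.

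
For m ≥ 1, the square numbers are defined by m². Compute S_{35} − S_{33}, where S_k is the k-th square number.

136

35² = 1225 and 33² = 1089.
Difference: 1225 − 1089 = 136.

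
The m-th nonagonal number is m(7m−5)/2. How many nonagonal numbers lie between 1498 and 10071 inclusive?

33

The n-th nonagonal number is n(7n−5)/2.
Smallest index with value ≥ 1498: n = 22 (giving 1639).
Largest index with value ≤ 10071: n = 54 (giving 10071).
Indices 22 through 54: 33 terms.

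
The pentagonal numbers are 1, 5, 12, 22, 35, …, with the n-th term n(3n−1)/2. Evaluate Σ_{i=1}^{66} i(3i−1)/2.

Σ i(3i−1)/2 = (3Σi² − Σi) / 2 over i = 1..66.
Σi = 2211 and Σi² = 98021.
(3·98021 − 1·2211) / 2 = 291852/2 = 145926.

145926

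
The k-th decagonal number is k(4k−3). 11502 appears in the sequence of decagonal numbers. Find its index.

Set n(4n−3) = 11502, giving 4n² − 3n − 11502 = 0.
The discriminant is 9 + 16·11502 = 184041, and √184041 = 429.
So n = (3 + 429) / 8 = 432/8 = 54.
Check: 54·(4·54 − 3) = 11502. ✓

54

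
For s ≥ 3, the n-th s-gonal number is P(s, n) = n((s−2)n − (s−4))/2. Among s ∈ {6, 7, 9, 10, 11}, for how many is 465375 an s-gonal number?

s = 6: P(6, 482) = 464166 and P(6, 483) = 466095; 465375 is not s-gonal.
s = 7: P(7, 431) = 463756 and P(7, 432) = 465912; 465375 is not s-gonal.
s = 9: P(9, 365) = 465375. ✓
s = 10: P(10, 341) = 464101 and P(10, 342) = 466830; 465375 is not s-gonal.
s = 11: P(11, 321) = 462561 and P(11, 322) = 465451; 465375 is not s-gonal.
Hits: s ∈ {9} → 1.

1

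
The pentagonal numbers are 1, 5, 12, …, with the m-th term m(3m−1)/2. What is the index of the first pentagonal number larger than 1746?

35

Solve n(3n−1)/2 > 1746 for integer n.
The largest n with value ≤ 1746 is 34 (since 1717 ≤ 1746 < 1820), so the first above is n = 35, value 1820.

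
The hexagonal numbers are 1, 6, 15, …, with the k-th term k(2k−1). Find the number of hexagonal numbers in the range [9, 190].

8

The n-th hexagonal number is n(2n−1).
Smallest index with value ≥ 9: n = 3 (giving 15).
Largest index with value ≤ 190: n = 10 (giving 190).
Indices 3 through 10: 8 terms.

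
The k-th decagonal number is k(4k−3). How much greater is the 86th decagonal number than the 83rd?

2019

86·(4·86 − 3) = 29326 and 83·(4·83 − 3) = 27307.
Difference: 29326 − 27307 = 2019.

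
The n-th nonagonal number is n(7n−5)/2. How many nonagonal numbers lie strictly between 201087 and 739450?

219

The n-th nonagonal number is n(7n−5)/2.
Smallest index with value > 201087: n = 241 (giving 202681).
Largest index with value < 739450: n = 459 (giving 736236).
Indices 241 through 459: 219 terms.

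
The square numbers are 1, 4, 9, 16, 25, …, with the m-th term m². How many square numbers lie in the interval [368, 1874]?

The n-th square number is n².
Smallest index with value ≥ 368: n = 20 (giving 400).
Largest index with value ≤ 1874: n = 43 (giving 1849).
Indices 20 through 43: 24 terms.

24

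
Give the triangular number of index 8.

36

The 8th triangular number is n(n+1)/2 with n = 8.
8·9/2 = 72/2 = 36.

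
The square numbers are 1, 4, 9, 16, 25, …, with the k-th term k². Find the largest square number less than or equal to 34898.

34596

Solve n² ≤ 34898 for integer n.
n = 186 gives 34596 ≤ 34898, while n = 187 gives 34969 > 34898; so the answer is 34596.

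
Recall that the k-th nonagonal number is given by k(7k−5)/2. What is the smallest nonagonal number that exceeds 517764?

Solve n(7n−5)/2 > 517764 for integer n.
The largest n with value ≤ 517764 is 384 (since 515136 ≤ 517764 < 517825), so the first above is n = 385, value 517825.

517825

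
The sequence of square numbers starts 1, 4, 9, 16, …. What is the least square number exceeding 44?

49

Solve n² > 44 for integer n.
The largest n with value ≤ 44 is 6 (since 36 ≤ 44 < 49), so the first above is n = 7, value 49.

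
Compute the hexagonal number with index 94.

17578

94·(2·94 − 1) = 94·187 = 17578.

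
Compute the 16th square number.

The 16th square number is n² with n = 16.
16² = 256.

256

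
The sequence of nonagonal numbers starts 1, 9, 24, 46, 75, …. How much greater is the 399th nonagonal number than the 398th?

Consecutive nonagonal numbers differ by 7n − 6: here 7·399 − 6 = 2787.

2787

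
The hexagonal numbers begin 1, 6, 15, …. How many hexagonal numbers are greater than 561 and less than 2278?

The n-th hexagonal number is n(2n−1).
Smallest index with value > 561: n = 18 (giving 630).
Largest index with value < 2278: n = 33 (giving 2145).
Indices 18 through 33: 16 terms.

16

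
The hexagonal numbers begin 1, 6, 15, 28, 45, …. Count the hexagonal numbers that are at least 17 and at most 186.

The n-th hexagonal number is n(2n−1).
Smallest index with value ≥ 17: n = 4 (giving 28).
Largest index with value ≤ 186: n = 9 (giving 153).
Indices 4 through 9: 6 terms.

6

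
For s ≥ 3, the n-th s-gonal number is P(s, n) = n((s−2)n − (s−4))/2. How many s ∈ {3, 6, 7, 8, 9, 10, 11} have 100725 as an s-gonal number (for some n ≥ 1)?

s = 3: P(3, 448) = 100576 and P(3, 449) = 101025; 100725 is not s-gonal.
s = 6: P(6, 224) = 100128 and P(6, 225) = 101025; 100725 is not s-gonal.
s = 7: P(7, 201) = 100701 and P(7, 202) = 101707; 100725 is not s-gonal.
s = 8: P(8, 183) = 100101 and P(8, 184) = 101200; 100725 is not s-gonal.
s = 9: P(9, 170) = 100725. ✓
s = 10: P(10, 159) = 100647 and P(10, 160) = 101920; 100725 is not s-gonal.
s = 11: P(11, 150) = 100725. ✓
Hits: s ∈ {9, 11} → 2.

2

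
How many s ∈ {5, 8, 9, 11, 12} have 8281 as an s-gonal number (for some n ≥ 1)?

1

s = 5: P(5, 74) = 8177 and P(5, 75) = 8400; 8281 is not s-gonal.
s = 8: P(8, 52) = 8008 and P(8, 53) = 8321; 8281 is not s-gonal.
s = 9: P(9, 49) = 8281. ✓
s = 11: P(11, 43) = 8170 and P(11, 44) = 8558; 8281 is not s-gonal.
s = 12: P(12, 41) = 8241 and P(12, 42) = 8652; 8281 is not s-gonal.
Hits: s ∈ {9} → 1.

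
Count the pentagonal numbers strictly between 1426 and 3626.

18

The n-th pentagonal number is n(3n−1)/2.
Smallest index with value > 1426: n = 32 (giving 1520).
Largest index with value < 3626: n = 49 (giving 3577).
Indices 32 through 49: 18 terms.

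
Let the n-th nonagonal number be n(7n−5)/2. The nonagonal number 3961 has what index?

Set n(7n−5)/2 = 3961, giving 7n² − 5n − 7922 = 0.
The discriminant is 25 + 56·3961 = 221841, and √221841 = 471.
So n = (5 + 471) / 14 = 476/14 = 34.
Check: 34·(7·34 − 5)/2 = 3961. ✓

34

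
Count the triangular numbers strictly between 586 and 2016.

29

The n-th triangular number is n(n+1)/2.
Smallest index with value > 586: n = 34 (giving 595).
Largest index with value < 2016: n = 62 (giving 1953).
Indices 34 through 62: 29 terms.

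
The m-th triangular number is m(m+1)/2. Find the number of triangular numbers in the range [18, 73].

The n-th triangular number is n(n+1)/2.
Smallest index with value ≥ 18: n = 6 (giving 21).
Largest index with value ≤ 73: n = 11 (giving 66).
Indices 6 through 11: 6 terms.

6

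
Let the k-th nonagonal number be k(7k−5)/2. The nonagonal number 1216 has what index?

19

Set n(7n−5)/2 = 1216, giving 7n² − 5n − 2432 = 0.
The discriminant is 25 + 56·1216 = 68121, and √68121 = 261.
So n = (5 + 261) / 14 = 266/14 = 19.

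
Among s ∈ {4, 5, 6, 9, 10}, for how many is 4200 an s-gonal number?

1

s = 4: P(4, 64) = 4096 and P(4, 65) = 4225; 4200 is not s-gonal.
s = 5: P(5, 53) = 4187 and P(5, 54) = 4347; 4200 is not s-gonal.
s = 6: P(6, 46) = 4186 and P(6, 47) = 4371; 4200 is not s-gonal.
s = 9: P(9, 35) = 4200. ✓
s = 10: P(10, 32) = 4000 and P(10, 33) = 4257; 4200 is not s-gonal.
Hits: s ∈ {9} → 1.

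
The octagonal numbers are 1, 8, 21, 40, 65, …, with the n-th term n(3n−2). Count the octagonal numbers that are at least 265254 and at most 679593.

The n-th octagonal number is n(3n−2).
Smallest index with value ≥ 265254: n = 298 (giving 265816).
Largest index with value ≤ 679593: n = 476 (giving 678776).
Indices 298 through 476: 179 terms.

179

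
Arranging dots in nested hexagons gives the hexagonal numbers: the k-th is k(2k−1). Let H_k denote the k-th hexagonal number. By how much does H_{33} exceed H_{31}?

33·(2·33 − 1) = 2145 and 31·(2·31 − 1) = 1891.
Difference: 2145 − 1891 = 254.

254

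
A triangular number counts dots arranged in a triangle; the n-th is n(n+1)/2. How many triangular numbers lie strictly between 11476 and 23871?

66

The n-th triangular number is n(n+1)/2.
Smallest index with value > 11476: n = 152 (giving 11628).
Largest index with value < 23871: n = 217 (giving 23653).
Indices 152 through 217: 66 terms.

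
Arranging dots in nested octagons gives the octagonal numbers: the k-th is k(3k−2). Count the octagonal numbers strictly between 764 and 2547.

13

The n-th octagonal number is n(3n−2).
Smallest index with value > 764: n = 17 (giving 833).
Largest index with value < 2547: n = 29 (giving 2465).
Indices 17 through 29: 13 terms.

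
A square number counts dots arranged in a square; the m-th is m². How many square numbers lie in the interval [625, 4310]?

The n-th square number is n².
Smallest index with value ≥ 625: n = 25 (giving 625).
Largest index with value ≤ 4310: n = 65 (giving 4225).
Indices 25 through 65: 41 terms.

41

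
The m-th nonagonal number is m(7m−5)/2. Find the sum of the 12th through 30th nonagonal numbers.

Σ i(7i−5)/2 = (7Σi² − 5Σi) / 2 over i = 12..30.
Σi = 465 − 66 = 399 and Σi² = 9455 − 506 = 8949.
(7·8949 − 5·399) / 2 = 60648/2 = 30324.

30324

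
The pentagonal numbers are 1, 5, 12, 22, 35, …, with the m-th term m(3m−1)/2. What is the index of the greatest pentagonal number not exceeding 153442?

Solve n(3n−1)/2 ≤ 153442 for integer n.
n = 320 gives 153440 ≤ 153442, while n = 321 gives 154401 > 153442; so the answer is index 320.

320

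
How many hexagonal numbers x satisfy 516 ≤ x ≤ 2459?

The n-th hexagonal number is n(2n−1).
Smallest index with value ≥ 516: n = 17 (giving 561).
Largest index with value ≤ 2459: n = 35 (giving 2415).
Indices 17 through 35: 19 terms.

19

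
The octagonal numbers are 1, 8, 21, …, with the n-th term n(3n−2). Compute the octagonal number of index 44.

5720

44·(3·44 − 2) = 44·130 = 5720.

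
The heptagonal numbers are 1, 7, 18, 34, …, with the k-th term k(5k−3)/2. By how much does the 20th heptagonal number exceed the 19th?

96

Consecutive heptagonal numbers differ by 5n − 4: here 5·20 − 4 = 96.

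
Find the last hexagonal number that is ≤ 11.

Solve n(2n−1) ≤ 11 for integer n.
n = 2 gives 6 ≤ 11, while n = 3 gives 15 > 11; so the answer is 6.

6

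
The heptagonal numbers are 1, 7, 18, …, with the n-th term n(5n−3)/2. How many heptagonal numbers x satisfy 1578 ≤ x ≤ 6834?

The n-th heptagonal number is n(5n−3)/2.
Smallest index with value ≥ 1578: n = 26 (giving 1651).
Largest index with value ≤ 6834: n = 52 (giving 6682).
Indices 26 through 52: 27 terms.

27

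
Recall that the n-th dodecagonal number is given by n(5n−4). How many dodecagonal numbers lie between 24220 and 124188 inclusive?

89

The n-th dodecagonal number is n(5n−4).
Smallest index with value ≥ 24220: n = 70 (giving 24220).
Largest index with value ≤ 124188: n = 158 (giving 124188).
Indices 70 through 158: 89 terms.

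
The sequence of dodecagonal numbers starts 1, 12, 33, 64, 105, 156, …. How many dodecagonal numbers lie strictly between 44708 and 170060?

90

The n-th dodecagonal number is n(5n−4).
Smallest index with value > 44708: n = 95 (giving 44745).
Largest index with value < 170060: n = 184 (giving 168544).
Indices 95 through 184: 90 terms.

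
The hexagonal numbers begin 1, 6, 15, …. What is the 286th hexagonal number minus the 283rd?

3411

286·(2·286 − 1) = 163306 and 283·(2·283 − 1) = 159895.
Difference: 163306 − 159895 = 3411.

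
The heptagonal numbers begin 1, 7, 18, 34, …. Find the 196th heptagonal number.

The 196th heptagonal number is n(5n−3)/2 with n = 196.
196·(5·196 − 3)/2 = 196·977/2 = 95746.

95746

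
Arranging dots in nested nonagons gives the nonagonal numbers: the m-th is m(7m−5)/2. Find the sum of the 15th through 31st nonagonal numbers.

31926

Σ i(7i−5)/2 = (7Σi² − 5Σi) / 2 over i = 15..31.
Σi = 496 − 105 = 391 and Σi² = 10416 − 1015 = 9401.
(7·9401 − 5·391) / 2 = 63852/2 = 31926.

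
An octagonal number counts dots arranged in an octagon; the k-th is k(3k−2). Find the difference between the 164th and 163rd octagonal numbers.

979

Consecutive octagonal numbers differ by 6n − 5: here 6·164 − 5 = 979.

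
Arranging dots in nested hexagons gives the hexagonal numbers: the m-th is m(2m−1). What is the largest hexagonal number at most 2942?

2850

Solve n(2n−1) ≤ 2942 for integer n.
n = 38 gives 2850 ≤ 2942, while n = 39 gives 3003 > 2942; so the answer is 2850.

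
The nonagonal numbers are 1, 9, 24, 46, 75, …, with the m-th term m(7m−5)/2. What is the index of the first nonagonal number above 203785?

242

Solve n(7n−5)/2 > 203785 for integer n.
The largest n with value ≤ 203785 is 241 (since 202681 ≤ 203785 < 204369), so the first above is n = 242, value 204369.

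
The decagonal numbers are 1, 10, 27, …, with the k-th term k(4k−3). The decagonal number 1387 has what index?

19

Set n(4n−3) = 1387, giving 4n² − 3n − 1387 = 0.
The discriminant is 9 + 16·1387 = 22201, and √22201 = 149.
So n = (3 + 149) / 8 = 152/8 = 19.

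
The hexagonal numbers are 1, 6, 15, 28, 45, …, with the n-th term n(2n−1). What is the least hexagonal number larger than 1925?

2016

Solve n(2n−1) > 1925 for integer n.
The largest n with value ≤ 1925 is 31 (since 1891 ≤ 1925 < 2016), so the first above is n = 32, value 2016.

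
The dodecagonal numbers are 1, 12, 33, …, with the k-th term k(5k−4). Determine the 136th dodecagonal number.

136·(5·136 − 4) = 136·676 = 91936.

91936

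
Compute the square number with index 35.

35² = 1225.

1225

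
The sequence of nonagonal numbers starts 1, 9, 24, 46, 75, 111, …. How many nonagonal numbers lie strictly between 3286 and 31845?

The n-th nonagonal number is n(7n−5)/2.
Smallest index with value > 3286: n = 32 (giving 3504).
Largest index with value < 31845: n = 95 (giving 31350).
Indices 32 through 95: 64 terms.

64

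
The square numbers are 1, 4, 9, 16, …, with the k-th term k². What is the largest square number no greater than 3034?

3025

Solve n² ≤ 3034 for integer n.
n = 55 gives 3025 ≤ 3034, while n = 56 gives 3136 > 3034; so the answer is 3025.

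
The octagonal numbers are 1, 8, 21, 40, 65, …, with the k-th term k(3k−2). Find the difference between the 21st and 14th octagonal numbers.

21·(3·21 − 2) = 1281 and 14·(3·14 − 2) = 560.
Difference: 1281 − 560 = 721.

721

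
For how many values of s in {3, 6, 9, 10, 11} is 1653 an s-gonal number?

2

s = 3: P(3, 57) = 1653. ✓
s = 6: P(6, 29) = 1653. ✓
s = 9: P(9, 22) = 1639 and P(9, 23) = 1794; 1653 is not s-gonal.
s = 10: P(10, 20) = 1540 and P(10, 21) = 1701; 1653 is not s-gonal.
s = 11: P(11, 19) = 1558 and P(11, 20) = 1730; 1653 is not s-gonal.
Hits: s ∈ {3, 6} → 2.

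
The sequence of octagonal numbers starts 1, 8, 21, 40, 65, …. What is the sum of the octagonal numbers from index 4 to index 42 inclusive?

74919

Σ i(3i−2) = 3Σi² − 2Σi over i = 4..42.
Σi = 903 − 6 = 897 and Σi² = 25585 − 14 = 25571.
3·25571 − 2·897 = 74919.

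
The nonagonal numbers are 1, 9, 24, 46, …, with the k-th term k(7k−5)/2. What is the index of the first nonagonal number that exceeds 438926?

Solve n(7n−5)/2 > 438926 for integer n.
The largest n with value ≤ 438926 is 354 (since 437721 ≤ 438926 < 440200), so the first above is n = 355, value 440200.

355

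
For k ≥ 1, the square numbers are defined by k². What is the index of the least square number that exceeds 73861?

Solve n² > 73861 for integer n.
The largest n with value ≤ 73861 is 271 (since 73441 ≤ 73861 < 73984), so the first above is n = 272, value 73984.

272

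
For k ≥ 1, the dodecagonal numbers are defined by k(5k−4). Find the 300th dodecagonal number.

448800

The 300th dodecagonal number is n(5n−4) with n = 300.
300·(5·300 − 4) = 300·1496 = 448800.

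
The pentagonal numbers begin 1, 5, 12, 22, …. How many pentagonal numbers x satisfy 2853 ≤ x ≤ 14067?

The n-th pentagonal number is n(3n−1)/2.
Smallest index with value ≥ 2853: n = 44 (giving 2882).
Largest index with value ≤ 14067: n = 97 (giving 14065).
Indices 44 through 97: 54 terms.

54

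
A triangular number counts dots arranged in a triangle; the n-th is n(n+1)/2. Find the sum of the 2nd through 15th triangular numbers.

Σ i(i+1)/2 = (Σi² + Σi) / 2 over i = 2..15.
Σi = 120 − 1 = 119 and Σi² = 1240 − 1 = 1239.
(1·1239 + 1·119) / 2 = 1358/2 = 679.

679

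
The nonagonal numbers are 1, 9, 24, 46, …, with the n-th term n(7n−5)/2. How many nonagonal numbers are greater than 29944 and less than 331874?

The n-th nonagonal number is n(7n−5)/2.
Smallest index with value > 29944: n = 93 (giving 30039).
Largest index with value < 331874: n = 308 (giving 331254).
Indices 93 through 308: 216 terms.

216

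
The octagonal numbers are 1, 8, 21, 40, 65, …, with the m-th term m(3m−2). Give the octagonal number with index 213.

135681

The 213th octagonal number is n(3n−2) with n = 213.
213·(3·213 − 2) = 213·637 = 135681.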